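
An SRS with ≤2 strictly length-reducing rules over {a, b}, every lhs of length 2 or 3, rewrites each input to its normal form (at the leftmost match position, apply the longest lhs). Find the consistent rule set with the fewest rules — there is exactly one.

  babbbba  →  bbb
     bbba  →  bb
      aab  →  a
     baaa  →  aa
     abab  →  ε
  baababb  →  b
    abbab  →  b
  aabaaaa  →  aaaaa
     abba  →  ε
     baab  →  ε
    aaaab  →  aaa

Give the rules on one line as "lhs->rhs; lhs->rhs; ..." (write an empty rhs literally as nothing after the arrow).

ab->; ba->

  | babbbba => bbbba => bbb
  | bbba => bb
  | aab => a
  | baaa => aa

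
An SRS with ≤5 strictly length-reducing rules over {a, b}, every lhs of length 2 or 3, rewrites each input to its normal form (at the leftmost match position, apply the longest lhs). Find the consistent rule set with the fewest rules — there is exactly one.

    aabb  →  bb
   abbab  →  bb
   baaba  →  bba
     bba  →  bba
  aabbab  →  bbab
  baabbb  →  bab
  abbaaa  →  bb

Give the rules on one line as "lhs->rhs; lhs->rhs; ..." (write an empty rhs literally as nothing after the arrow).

aa->; aaa->ba; abb->ba; bbb->ba

  | aabb => bb
  | abbab => baab => bb
  | baaba => bba
  | bba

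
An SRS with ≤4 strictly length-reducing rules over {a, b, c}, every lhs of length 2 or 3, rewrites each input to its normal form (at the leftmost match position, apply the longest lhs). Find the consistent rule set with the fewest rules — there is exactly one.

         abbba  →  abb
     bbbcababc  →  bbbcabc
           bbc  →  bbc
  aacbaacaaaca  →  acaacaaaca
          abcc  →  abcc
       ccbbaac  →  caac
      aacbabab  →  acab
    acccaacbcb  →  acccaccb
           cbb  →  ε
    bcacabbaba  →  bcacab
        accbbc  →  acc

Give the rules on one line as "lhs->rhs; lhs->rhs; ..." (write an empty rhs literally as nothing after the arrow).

acb->c; ba->; cbb->

  | abbba => abb
  | bbbcababc => bbbcabc
  | bbc
  | aacbaacaaaca => acaacaaaca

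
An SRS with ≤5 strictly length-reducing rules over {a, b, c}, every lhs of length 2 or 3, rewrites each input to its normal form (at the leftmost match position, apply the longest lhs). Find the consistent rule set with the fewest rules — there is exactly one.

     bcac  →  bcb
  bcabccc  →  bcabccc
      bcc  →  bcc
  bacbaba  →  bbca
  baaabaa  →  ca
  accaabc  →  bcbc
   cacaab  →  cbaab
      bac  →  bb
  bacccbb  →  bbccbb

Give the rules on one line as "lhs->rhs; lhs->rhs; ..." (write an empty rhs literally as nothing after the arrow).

  | bcac => bcb
  | bcabccc
  | bcc
  | bacbaba => bbbaba => bbca

aba->c; ac->b; bab->c; caa->c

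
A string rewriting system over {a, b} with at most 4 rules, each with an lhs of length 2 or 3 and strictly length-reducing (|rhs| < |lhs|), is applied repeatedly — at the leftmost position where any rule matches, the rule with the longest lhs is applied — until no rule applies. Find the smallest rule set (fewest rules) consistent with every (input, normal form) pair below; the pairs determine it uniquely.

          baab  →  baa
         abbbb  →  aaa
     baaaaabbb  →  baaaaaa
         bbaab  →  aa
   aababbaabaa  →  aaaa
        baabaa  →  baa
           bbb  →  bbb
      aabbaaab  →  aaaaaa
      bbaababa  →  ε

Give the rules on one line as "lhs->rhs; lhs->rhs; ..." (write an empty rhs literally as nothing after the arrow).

  | baab => baa
  | abbbb => aabb => aaa
  | baaaaabbb => baaaaaab => baaaaaa
  | bbaab => aab => aa

ab->a; aba->; abb->aa; bba->a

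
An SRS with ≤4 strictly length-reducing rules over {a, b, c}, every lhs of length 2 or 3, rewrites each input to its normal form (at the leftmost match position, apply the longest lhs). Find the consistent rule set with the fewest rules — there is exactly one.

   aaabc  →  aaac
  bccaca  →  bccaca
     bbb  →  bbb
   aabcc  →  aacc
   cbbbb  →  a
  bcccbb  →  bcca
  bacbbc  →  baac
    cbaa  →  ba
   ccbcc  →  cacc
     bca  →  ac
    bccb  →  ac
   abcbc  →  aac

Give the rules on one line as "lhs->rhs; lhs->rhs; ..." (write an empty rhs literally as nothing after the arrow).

ab->a; bca->ac; cb->a; cba->b

  | aaabc => aaac
  | bccaca
  | bbb
  | aabcc => aacc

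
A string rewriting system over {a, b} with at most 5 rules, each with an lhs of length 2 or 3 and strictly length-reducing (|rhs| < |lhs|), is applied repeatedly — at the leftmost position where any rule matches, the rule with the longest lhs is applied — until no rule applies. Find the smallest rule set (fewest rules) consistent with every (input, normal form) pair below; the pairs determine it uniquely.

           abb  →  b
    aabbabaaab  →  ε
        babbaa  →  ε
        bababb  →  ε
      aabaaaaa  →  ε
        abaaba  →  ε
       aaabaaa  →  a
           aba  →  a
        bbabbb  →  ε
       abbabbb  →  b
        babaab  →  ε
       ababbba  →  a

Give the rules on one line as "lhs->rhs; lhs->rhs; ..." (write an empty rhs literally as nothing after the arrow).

  | abb => b
  | aabbabaaab => bbabaaab => abaaab => aaab => ab => ε
  | babbaa => bbaa => aa => ε
  | bababb => babb => bb => ε

aa->; ab->; ba->; bb->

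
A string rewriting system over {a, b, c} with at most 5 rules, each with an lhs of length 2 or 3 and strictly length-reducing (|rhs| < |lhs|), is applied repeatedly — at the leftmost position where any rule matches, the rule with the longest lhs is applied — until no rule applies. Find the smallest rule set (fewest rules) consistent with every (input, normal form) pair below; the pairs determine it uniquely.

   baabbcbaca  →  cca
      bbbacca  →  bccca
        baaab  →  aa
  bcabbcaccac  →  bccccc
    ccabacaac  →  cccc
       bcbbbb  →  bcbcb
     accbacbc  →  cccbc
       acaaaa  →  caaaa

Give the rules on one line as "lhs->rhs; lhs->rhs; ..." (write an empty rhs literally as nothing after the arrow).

ab->a; ac->c; ba->; bbb->bc

  | baabbcbaca => abbcbaca => abcbaca => acbaca => cbaca => cca
  | bbbacca => bcacca => bccca
  | baaab => aab => aa
  | bcabbcaccac => bcabcaccac => bcacaccac => bccaccac => bccccac => bccccc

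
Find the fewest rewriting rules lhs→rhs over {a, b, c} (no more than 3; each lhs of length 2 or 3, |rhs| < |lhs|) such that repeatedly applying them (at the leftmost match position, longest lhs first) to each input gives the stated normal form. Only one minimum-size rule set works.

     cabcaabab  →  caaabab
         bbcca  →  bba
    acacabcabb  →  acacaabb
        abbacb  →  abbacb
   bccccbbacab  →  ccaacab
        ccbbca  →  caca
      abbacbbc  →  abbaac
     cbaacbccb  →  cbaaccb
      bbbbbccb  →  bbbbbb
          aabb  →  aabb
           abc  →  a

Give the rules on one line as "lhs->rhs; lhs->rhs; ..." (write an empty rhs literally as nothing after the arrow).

  | cabcaabab => caaabab
  | bbcca => bbca => bba
  | acacabcabb => acacaabb
  | abbacb

bbc->bb; bc->; cbb->a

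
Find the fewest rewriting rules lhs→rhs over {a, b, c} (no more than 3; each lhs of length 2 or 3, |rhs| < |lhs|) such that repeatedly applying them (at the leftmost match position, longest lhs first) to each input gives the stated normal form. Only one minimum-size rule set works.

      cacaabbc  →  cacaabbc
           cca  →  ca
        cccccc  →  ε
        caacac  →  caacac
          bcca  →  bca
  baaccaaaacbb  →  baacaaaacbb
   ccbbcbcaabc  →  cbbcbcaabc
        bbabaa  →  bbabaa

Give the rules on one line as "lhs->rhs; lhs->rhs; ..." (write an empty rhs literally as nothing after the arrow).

cc->c; ccc->

  | cacaabbc
  | cca => ca
  | cccccc => ccc => ε
  | caacac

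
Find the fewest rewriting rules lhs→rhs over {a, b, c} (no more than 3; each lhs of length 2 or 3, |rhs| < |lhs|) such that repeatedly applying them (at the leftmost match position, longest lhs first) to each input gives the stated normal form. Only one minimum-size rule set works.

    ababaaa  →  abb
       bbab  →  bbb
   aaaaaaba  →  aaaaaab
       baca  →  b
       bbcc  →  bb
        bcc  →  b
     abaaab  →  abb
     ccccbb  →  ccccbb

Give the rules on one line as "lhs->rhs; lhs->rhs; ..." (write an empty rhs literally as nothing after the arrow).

ba->b; bc->b

  | ababaaa => abbaaa => abbaa => abba => abb
  | bbab => bbb
  | aaaaaaba => aaaaaab
  | baca => bca => ba => b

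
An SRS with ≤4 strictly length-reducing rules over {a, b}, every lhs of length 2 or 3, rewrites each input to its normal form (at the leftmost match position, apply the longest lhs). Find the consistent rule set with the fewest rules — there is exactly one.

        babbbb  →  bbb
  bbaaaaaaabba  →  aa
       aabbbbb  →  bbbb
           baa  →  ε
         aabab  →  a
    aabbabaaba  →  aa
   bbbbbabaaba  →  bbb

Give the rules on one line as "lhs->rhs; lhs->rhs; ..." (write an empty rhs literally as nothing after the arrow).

aab->; ab->a; abb->; baa->

  | babbbb => bbb
  | bbaaaaaaabba => baaaaabba => aaabba => aba => aa
  | aabbbbb => bbbb
  | baa => ε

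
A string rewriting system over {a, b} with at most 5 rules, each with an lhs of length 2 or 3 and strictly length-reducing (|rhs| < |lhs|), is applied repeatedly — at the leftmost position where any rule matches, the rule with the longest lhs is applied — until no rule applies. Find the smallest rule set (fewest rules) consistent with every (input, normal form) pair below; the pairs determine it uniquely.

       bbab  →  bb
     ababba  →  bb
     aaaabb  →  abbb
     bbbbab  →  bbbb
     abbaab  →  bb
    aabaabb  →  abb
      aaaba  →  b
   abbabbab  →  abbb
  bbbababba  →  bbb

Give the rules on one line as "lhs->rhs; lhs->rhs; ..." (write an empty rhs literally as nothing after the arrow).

aa->b; ba->a; baa->ab; bba->b

  | bbab => bb
  | ababba => aabba => bbba => bb
  | aaaabb => baabb => abbb
  | bbbbab => bbbb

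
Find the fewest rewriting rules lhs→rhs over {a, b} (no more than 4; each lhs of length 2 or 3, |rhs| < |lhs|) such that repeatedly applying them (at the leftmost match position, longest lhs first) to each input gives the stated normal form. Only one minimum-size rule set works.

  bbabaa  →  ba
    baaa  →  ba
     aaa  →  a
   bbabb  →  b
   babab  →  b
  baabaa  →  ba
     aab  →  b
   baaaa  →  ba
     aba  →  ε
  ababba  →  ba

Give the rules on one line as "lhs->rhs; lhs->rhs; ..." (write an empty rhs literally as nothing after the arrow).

  | bbabaa => babaa => ba
  | baaa => baa => ba
  | aaa => aa => a
  | bbabb => babb => bbb => bb => b

aa->a; ab->b; aba->; bb->b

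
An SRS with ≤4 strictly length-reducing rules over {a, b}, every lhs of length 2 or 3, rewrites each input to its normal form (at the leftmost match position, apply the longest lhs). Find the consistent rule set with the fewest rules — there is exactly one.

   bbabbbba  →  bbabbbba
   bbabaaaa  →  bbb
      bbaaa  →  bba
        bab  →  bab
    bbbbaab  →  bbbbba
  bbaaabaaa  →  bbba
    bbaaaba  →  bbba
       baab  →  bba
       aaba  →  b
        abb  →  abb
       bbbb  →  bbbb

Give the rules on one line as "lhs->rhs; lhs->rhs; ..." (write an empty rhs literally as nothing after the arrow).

  | bbabbbba
  | bbabaaaa => bbbaaaa => bbbaa => bbb
  | bbaaa => bba
  | bab

aa->; aab->ba; aba->ba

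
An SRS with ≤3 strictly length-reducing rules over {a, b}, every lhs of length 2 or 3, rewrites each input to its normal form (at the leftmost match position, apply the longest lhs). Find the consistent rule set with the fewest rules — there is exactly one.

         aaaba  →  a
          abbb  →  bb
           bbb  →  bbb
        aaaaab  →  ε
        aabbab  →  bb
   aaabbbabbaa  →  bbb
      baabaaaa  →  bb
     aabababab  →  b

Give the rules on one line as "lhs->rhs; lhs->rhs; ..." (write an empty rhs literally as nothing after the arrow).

  | aaaba => aba => a
  | abbb => bb
  | bbb
  | aaaaab => aaab => ab => ε

aa->; ab->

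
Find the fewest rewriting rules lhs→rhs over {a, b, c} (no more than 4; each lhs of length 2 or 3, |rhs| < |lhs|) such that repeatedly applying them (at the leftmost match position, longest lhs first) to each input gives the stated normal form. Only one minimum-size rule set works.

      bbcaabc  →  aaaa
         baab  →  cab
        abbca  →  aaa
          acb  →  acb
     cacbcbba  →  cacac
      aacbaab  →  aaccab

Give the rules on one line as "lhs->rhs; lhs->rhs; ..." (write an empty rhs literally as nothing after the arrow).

  | bbcaabc => bcaabc => aaabc => aaaa
  | baab => cab
  | abbca => abca => aaa
  | acb

ba->c; bb->b; bc->a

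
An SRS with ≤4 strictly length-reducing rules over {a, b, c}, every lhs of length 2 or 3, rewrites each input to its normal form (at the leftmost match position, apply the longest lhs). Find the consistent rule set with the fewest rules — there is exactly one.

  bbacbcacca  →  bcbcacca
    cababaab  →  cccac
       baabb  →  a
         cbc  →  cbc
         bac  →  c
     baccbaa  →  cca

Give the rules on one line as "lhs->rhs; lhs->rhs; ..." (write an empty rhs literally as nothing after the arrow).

ab->c; abb->a; ba->

  | bbacbcacca => bcbcacca
  | cababaab => ccabaab => cccaab => cccac
  | baabb => abb => a
  | cbc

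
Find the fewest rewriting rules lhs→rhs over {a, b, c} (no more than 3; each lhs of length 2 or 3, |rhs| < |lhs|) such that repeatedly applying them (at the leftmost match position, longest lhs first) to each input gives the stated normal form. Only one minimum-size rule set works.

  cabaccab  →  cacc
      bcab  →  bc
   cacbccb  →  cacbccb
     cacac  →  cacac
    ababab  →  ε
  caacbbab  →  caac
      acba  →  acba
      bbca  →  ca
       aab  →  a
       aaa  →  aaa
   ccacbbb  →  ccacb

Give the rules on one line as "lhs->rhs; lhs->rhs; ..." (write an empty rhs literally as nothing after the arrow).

ab->; bb->

  | cabaccab => caccab => cacc
  | bcab => bc
  | cacbccb
  | cacac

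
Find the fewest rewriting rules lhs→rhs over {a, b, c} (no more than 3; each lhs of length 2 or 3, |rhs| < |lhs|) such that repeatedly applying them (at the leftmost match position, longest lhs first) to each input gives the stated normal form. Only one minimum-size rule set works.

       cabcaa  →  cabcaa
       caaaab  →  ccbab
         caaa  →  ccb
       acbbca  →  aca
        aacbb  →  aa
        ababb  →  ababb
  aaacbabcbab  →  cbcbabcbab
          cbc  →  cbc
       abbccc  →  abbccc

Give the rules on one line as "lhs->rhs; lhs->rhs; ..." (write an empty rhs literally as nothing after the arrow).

aaa->cb; cbb->

  | cabcaa
  | caaaab => ccbab
  | caaa => ccb
  | acbbca => aca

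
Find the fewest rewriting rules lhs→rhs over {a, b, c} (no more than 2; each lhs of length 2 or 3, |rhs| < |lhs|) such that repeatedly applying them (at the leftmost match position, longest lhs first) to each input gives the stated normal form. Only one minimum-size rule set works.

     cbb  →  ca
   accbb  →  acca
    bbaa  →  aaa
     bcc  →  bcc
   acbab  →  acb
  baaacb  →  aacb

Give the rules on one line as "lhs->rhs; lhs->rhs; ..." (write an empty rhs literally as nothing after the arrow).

  | cbb => ca
  | accbb => acca
  | bbaa => aaa
  | bcc

ba->; bb->a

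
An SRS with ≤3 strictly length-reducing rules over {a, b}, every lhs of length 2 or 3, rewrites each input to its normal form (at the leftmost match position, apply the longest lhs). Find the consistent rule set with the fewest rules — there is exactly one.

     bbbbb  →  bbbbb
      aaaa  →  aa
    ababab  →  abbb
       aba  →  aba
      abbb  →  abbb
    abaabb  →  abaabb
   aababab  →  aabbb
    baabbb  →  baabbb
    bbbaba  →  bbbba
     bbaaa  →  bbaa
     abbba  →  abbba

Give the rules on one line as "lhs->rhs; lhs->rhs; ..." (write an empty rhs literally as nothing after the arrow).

  | bbbbb
  | aaaa => aaa => aa
  | ababab => abbab => abbb
  | aba

aaa->aa; bab->bb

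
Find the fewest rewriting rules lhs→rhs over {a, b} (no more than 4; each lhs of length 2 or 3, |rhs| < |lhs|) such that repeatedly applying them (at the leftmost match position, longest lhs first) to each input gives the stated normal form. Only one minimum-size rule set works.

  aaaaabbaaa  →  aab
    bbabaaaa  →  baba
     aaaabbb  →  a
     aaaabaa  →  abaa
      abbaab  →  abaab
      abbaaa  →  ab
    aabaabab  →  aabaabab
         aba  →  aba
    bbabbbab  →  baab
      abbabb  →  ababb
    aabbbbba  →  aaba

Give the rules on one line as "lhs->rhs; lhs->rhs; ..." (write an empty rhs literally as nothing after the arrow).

aaa->; bba->ba; bbb->

  | aaaaabbaaa => aabbaaa => aabaaa => aab
  | bbabaaaa => babaaaa => baba
  | aaaabbb => abbb => a
  | aaaabaa => abaa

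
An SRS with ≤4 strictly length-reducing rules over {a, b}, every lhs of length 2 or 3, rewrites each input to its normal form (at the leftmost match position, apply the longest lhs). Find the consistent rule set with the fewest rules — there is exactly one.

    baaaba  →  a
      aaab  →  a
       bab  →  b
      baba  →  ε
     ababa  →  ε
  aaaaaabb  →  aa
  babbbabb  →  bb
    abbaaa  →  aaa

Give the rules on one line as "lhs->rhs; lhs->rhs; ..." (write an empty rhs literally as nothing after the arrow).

  | baaaba => aaba => a
  | aaab => a
  | bab => b
  | baba => ba => ε

aab->; ab->b; ba->; bba->a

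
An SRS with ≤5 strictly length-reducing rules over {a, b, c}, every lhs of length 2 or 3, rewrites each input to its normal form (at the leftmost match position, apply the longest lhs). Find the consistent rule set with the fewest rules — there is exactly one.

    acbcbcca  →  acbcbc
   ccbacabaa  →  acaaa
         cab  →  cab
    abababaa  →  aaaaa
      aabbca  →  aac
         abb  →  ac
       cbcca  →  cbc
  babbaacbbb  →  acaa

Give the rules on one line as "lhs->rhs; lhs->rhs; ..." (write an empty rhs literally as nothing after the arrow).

ba->a; bb->c; cca->c; ccb->

  | acbcbcca => acbcbc
  | ccbacabaa => acabaa => acaaa
  | cab
  | abababaa => aababaa => aaabaa => aaaaa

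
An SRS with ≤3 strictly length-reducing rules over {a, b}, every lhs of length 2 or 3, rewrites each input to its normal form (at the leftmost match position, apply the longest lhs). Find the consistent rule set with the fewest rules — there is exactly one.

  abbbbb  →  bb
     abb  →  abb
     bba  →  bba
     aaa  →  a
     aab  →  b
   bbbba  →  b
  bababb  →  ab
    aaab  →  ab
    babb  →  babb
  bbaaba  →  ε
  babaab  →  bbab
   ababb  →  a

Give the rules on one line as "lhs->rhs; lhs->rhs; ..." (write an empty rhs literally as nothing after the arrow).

  | abbbbb => aabb => bb
  | abb
  | bba
  | aaa => a

aa->; aba->b; bbb->a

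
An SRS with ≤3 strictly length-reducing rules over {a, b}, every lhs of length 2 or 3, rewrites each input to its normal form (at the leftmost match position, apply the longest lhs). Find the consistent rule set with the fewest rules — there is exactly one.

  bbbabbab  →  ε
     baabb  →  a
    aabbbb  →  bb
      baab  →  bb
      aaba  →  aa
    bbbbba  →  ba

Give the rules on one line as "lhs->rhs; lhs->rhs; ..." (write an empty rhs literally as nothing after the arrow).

  | bbbabbab => aabbab => abab => ab => ε
  | baabb => bbb => a
  | aabbbb => abbb => bb
  | baab => bb

ab->; baa->b; bbb->a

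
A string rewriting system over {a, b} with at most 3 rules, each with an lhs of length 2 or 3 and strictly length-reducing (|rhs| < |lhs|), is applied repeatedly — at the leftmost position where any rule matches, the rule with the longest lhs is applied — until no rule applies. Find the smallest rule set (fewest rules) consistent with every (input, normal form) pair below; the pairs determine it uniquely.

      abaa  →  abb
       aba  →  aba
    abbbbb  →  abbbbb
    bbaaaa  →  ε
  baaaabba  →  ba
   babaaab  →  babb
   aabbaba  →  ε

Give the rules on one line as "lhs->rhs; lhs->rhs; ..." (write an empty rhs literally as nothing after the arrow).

  | abaa => abb
  | aba
  | abbbbb
  | bbaaaa => aaa => ε

aa->b; aaa->; bba->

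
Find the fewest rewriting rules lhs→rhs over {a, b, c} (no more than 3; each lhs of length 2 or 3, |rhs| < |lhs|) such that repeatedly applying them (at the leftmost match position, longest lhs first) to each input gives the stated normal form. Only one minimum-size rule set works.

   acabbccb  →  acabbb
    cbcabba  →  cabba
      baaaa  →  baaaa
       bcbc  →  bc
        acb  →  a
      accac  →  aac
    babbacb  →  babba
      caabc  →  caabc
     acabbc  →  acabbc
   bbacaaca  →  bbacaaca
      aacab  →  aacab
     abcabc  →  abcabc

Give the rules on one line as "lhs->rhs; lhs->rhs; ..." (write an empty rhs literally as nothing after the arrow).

  | acabbccb => acabbb
  | cbcabba => cabba
  | baaaa
  | bcbc => bc

cb->; cc->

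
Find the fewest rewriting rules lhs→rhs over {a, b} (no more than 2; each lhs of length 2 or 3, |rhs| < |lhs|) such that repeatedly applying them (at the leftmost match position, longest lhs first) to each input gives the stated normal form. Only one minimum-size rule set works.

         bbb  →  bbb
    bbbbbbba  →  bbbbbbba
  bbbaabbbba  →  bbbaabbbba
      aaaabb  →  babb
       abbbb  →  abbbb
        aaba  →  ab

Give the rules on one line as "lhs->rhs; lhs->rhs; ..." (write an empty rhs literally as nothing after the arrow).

  | bbb
  | bbbbbbba
  | bbbaabbbba
  | aaaabb => babb

aaa->b; aba->b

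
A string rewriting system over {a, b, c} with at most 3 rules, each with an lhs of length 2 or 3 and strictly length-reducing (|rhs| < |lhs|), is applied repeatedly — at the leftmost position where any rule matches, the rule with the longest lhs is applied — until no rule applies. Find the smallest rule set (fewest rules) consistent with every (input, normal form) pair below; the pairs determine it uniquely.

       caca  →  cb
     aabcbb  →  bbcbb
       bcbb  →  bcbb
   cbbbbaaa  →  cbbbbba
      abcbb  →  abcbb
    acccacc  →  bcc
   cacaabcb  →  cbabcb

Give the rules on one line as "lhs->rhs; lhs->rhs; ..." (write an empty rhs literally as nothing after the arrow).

aa->b; ac->a

  | caca => caa => cb
  | aabcbb => bbcbb
  | bcbb
  | cbbbbaaa => cbbbbba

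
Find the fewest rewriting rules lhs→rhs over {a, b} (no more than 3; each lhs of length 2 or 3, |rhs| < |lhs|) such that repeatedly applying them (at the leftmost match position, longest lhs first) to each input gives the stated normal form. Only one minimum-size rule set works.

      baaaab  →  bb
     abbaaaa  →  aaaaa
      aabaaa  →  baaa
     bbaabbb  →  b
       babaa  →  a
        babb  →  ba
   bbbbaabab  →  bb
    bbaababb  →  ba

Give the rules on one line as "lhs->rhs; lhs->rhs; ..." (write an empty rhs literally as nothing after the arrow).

ab->b; abb->a; bba->

  | baaaab => baaab => baab => bab => bb
  | abbaaaa => aaaaa
  | aabaaa => abaaa => baaa
  | bbaabbb => abbb => ab => b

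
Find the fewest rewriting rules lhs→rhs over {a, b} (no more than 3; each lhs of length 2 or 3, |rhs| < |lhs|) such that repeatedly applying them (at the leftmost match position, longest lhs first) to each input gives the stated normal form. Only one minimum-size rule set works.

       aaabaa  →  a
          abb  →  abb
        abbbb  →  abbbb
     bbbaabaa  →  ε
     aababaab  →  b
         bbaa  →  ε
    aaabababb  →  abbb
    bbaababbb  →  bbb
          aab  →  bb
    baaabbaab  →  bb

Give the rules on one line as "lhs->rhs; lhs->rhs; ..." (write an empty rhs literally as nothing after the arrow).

  | aaabaa => abbaa => aba => a
  | abb
  | abbbb
  | bbbaabaa => bbabaa => bbaa => ba => ε

aab->bb; ba->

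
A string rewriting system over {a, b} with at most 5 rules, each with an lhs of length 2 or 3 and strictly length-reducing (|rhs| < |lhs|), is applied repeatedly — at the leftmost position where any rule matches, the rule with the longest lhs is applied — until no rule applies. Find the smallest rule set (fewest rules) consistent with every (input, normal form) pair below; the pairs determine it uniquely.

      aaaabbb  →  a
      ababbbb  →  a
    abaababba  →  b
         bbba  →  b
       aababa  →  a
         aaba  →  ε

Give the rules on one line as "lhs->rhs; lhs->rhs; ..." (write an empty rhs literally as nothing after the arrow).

  | aaaabbb => aaabb => aab => a
  | ababbbb => bbbbb => abbb => bb => a
  | abaababba => bababba => ababba => bbba => aba => b
  | bbba => aba => b

ab->; aba->b; ba->a; bb->a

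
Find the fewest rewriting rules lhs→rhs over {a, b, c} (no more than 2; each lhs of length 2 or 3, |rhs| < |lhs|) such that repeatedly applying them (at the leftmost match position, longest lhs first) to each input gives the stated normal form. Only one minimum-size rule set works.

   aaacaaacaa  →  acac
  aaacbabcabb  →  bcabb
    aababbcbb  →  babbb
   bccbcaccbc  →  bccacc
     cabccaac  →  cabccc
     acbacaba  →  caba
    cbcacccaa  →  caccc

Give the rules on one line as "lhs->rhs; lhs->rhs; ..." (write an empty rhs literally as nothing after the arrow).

aa->; cb->

  | aaacaaacaa => acaaacaa => acacaa => acac
  | aaacbabcabb => acbabcabb => aabcabb => bcabb
  | aababbcbb => babbcbb => babbb
  | bccbcaccbc => bccaccbc => bccacc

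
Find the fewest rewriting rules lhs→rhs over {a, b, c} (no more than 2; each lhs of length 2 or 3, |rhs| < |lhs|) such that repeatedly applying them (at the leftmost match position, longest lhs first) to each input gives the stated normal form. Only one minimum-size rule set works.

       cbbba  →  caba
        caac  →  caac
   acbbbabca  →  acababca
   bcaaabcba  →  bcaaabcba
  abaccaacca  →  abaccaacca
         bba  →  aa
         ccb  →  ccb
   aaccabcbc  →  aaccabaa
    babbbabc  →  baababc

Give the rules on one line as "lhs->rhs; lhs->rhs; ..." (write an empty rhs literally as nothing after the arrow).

  | cbbba => caba
  | caac
  | acbbbabca => acababca
  | bcaaabcba

bb->a; cbc->aa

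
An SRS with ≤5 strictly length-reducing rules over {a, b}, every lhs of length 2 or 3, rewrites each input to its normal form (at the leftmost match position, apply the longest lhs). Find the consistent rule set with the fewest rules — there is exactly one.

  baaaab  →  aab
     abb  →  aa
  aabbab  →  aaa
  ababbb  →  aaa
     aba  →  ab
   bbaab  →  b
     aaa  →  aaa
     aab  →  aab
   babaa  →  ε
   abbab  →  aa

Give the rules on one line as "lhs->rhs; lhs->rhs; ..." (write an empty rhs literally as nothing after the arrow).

  | baaaab => aab
  | abb => aa
  | aabbab => aabab => aabb => aaa
  | ababbb => abbbb => aabb => aaa

ba->b; baa->; bb->a; bba->ba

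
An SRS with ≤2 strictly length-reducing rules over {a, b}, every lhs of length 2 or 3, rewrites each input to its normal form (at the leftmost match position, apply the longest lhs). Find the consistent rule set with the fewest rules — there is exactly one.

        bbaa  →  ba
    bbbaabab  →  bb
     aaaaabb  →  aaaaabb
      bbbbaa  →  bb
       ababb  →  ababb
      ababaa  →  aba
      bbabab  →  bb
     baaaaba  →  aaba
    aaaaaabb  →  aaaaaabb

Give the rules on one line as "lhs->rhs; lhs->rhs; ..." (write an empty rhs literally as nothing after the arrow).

  | bbaa => ba
  | bbbaabab => bbabab => bbab => bb
  | aaaaabb
  | bbbbaa => bbba => bb

baa->; bba->b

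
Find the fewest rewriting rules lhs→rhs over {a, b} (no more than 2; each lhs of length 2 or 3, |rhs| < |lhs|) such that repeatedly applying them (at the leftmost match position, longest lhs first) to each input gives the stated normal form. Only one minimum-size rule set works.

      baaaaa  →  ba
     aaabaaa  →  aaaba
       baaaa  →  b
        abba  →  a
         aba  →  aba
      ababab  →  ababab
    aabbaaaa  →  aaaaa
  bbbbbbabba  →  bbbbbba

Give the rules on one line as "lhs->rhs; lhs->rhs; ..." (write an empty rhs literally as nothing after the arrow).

abb->; baa->b

  | baaaaa => baaa => ba
  | aaabaaa => aaaba
  | baaaa => baa => b
  | abba => a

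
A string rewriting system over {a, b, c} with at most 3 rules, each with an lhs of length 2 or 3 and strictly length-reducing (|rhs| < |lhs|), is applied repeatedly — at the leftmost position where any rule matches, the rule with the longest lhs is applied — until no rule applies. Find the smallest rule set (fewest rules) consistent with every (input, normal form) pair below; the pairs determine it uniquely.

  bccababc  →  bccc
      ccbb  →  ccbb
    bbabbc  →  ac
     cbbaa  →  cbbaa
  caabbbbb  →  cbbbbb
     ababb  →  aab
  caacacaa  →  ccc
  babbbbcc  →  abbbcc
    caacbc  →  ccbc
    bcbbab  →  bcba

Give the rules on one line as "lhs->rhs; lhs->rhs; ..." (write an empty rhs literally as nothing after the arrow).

bab->a; ca->c

  | bccababc => bccbabc => bccac => bccc
  | ccbb
  | bbabbc => babc => ac
  | cbbaa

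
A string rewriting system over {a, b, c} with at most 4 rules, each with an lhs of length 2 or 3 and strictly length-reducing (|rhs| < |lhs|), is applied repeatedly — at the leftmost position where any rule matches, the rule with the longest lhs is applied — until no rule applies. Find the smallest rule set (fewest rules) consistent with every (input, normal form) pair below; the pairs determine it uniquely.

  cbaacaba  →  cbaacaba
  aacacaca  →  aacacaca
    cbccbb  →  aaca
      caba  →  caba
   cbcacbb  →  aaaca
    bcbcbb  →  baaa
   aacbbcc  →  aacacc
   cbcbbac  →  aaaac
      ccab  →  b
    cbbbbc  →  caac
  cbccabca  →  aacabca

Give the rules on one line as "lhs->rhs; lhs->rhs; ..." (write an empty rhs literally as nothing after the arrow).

bb->a; cbc->aa; cca->

  | cbaacaba
  | aacacaca
  | cbccbb => aacbb => aaca
  | caba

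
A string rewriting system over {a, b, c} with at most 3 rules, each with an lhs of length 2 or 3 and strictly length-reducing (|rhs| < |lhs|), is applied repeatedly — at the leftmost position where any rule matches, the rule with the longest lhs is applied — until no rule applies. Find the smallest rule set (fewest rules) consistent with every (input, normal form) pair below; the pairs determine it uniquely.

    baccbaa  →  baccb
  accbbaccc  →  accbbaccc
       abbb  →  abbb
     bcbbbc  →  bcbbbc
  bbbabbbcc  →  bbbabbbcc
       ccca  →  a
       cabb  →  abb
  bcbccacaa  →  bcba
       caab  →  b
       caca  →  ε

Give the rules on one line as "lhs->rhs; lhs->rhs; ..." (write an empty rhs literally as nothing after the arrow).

aa->; ca->a

  | baccbaa => baccb
  | accbbaccc
  | abbb
  | bcbbbc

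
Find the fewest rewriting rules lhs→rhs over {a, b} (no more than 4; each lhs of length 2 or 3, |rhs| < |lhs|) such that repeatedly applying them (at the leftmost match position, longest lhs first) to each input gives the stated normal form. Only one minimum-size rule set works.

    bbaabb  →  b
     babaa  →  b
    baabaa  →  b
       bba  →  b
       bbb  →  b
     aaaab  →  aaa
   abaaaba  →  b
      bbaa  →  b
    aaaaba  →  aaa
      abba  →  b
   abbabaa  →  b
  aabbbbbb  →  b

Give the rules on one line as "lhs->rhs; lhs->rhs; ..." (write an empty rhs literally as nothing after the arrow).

ab->; aba->ab; ba->b; bb->b

  | bbaabb => baabb => babb => bbb => bb => b
  | babaa => bbaa => baa => ba => b
  | baabaa => babaa => bbaa => baa => ba => b
  | bba => ba => b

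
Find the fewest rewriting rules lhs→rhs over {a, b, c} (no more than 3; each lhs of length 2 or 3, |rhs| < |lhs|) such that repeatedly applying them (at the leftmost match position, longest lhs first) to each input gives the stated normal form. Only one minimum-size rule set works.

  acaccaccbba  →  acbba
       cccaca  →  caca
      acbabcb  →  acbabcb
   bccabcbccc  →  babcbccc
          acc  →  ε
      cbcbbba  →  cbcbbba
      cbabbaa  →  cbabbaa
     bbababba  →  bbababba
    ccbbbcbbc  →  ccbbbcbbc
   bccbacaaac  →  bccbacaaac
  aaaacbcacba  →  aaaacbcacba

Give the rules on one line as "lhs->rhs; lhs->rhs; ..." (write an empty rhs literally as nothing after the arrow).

  | acaccaccbba => acaccbba => acbba
  | cccaca => caca
  | acbabcb
  | bccabcbccc => babcbccc

acc->; cca->a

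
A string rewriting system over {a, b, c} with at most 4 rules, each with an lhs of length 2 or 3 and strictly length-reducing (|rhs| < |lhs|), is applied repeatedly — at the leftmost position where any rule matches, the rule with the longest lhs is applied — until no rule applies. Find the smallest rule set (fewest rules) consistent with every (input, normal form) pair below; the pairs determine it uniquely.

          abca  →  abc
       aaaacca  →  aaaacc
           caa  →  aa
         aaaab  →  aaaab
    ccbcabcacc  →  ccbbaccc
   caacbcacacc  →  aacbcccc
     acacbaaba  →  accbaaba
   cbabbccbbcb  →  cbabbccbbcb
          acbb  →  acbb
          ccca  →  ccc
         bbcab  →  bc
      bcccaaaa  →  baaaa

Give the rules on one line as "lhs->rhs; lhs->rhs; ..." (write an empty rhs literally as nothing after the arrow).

  | abca => abc
  | aaaacca => aaaacc
  | caa => aa
  | aaaab

bbb->bc; ca->c; caa->aa; cab->ba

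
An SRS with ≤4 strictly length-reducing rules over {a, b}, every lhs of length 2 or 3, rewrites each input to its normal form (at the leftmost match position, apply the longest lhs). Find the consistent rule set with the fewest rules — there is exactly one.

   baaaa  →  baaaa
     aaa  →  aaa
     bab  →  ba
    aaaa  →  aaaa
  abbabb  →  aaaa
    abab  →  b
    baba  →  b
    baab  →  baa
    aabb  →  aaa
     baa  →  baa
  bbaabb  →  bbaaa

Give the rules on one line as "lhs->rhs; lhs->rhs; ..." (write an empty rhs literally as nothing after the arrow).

  | baaaa
  | aaa
  | bab => ba
  | aaaa

ab->a; aba->; abb->aa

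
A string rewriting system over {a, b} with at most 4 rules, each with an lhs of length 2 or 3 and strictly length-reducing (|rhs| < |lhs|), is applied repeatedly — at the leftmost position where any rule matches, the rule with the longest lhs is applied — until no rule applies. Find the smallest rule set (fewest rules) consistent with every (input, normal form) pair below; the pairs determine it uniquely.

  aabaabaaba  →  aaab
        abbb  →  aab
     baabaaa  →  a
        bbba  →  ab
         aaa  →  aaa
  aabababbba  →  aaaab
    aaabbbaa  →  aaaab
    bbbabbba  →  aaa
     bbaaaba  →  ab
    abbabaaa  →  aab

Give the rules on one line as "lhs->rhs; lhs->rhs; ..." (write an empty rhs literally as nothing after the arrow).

  | aabaabaaba => aababaaba => aabbaaba => aabbaba => aabbba => aaaba => aaab
  | abbb => aab
  | baabaaa => babaaa => bbaaa => bbaa => bba => bb => a
  | bbba => aba => ab

ba->b; bb->a; bba->bb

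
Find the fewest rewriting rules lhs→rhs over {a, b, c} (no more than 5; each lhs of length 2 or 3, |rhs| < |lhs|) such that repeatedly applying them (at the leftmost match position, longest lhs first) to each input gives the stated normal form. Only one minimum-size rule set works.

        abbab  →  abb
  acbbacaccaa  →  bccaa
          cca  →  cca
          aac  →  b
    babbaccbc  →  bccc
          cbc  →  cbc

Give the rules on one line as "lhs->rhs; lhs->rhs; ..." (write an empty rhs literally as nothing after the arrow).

aac->b; ac->; ba->; ccb->cc

  | abbab => abb
  | acbbacaccaa => bbacaccaa => bcaccaa => bccaa
  | cca
  | aac => b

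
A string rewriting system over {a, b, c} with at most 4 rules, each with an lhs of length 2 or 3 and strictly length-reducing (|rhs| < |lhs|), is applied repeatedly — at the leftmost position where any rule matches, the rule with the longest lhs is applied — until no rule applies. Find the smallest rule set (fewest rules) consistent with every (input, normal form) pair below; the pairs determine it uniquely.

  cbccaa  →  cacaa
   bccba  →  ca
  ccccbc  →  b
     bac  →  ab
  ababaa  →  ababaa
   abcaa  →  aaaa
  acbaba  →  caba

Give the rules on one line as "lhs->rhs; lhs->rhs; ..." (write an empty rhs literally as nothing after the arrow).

acb->c; bac->ab; bc->a; cc->b

  | cbccaa => cacaa
  | bccba => acba => ca
  | ccccbc => bccbc => acbc => cc => b
  | bac => ab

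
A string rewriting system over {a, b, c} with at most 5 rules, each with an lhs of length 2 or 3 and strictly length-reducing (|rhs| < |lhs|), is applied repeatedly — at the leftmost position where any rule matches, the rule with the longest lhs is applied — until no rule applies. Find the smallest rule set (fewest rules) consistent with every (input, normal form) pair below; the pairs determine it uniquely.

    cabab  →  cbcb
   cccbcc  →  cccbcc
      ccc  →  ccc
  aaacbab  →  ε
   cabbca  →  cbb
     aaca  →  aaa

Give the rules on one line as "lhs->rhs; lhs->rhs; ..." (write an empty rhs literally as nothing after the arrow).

ab->; aba->bc; ac->a; bca->bb

  | cabab => cbcb
  | cccbcc
  | ccc
  | aaacbab => aaabab => aabcb => acb => ab => ε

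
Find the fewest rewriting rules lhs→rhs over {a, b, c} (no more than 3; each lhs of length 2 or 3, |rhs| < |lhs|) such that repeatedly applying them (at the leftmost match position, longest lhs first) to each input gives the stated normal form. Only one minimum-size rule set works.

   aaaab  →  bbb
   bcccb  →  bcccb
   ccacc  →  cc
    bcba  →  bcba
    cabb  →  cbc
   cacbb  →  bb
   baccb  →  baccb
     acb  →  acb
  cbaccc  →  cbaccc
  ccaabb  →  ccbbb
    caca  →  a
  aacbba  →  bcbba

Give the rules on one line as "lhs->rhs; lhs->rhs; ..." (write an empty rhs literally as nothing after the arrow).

aa->b; abb->bc; cac->

  | aaaab => baab => bbb
  | bcccb
  | ccacc => cc
  | bcba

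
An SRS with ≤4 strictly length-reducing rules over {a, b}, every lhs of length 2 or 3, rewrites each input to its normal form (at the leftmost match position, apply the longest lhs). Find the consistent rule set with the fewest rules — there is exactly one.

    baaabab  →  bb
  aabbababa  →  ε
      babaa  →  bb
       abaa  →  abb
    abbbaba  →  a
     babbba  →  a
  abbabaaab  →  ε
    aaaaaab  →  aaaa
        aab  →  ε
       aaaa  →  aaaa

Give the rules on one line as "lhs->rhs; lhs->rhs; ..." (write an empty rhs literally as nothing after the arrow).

aab->; ba->; baa->bb; bbb->

  | baaabab => bbabab => bbab => bb
  | aabbababa => bababa => baba => ba => ε
  | babaa => baa => bb
  | abaa => abb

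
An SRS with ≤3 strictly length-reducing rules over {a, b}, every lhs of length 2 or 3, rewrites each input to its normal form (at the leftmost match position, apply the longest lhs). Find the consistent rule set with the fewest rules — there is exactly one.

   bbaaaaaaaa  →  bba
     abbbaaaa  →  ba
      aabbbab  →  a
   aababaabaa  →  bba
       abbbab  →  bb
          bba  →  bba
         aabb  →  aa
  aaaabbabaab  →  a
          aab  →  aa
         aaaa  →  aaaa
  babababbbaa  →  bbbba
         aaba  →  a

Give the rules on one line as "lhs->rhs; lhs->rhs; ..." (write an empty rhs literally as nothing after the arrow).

  | bbaaaaaaaa => bbaaaaaaa => bbaaaaaa => bbaaaaa => bbaaaa => bbaaa => bbaa => bba
  | abbbaaaa => abbaaaa => abaaaa => baaa => baa => ba
  | aabbbab => aabbab => aabab => abb => ab => a
  | aababaabaa => abbaabaa => abaabaa => babaa => bba

ab->a; aba->b; baa->ba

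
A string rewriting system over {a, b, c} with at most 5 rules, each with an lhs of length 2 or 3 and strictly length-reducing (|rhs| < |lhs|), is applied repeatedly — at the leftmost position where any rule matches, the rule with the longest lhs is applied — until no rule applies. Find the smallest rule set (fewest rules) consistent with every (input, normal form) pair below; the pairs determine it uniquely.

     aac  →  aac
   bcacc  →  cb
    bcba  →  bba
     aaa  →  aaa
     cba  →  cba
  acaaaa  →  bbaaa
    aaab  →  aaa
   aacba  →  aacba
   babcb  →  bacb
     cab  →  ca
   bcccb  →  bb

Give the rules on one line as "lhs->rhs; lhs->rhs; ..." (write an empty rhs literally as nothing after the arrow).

ab->a; aca->bb; bc->b; bca->cb

  | aac
  | bcacc => cbcc => cbc => cb
  | bcba => bba
  | aaa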